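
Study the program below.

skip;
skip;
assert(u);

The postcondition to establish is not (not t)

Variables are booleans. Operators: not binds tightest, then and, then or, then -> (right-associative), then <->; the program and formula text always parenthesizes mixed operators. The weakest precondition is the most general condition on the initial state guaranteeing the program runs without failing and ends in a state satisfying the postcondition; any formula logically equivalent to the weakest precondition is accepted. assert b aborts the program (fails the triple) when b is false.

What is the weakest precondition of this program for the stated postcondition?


Working backward. After the program, the postcondition not (not t) must hold; in canonical form it is t.
Before assert u: u and t
Before skip: u and t
Before skip: u and t
Answer: WP = u and t


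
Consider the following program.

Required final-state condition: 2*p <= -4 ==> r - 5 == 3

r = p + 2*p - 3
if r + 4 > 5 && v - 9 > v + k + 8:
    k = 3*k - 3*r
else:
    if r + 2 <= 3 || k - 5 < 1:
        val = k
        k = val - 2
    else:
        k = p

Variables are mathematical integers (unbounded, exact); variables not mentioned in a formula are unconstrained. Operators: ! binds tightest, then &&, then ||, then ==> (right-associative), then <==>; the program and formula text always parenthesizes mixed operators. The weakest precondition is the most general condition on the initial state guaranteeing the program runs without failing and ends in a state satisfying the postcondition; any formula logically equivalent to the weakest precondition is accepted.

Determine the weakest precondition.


Working backward. After the program, the postcondition 2*p <= -4 ==> r - 5 == 3 must hold; in canonical form it is 2*p <= -4 ==> r == 8.
Then branch requires 2*p <= -4 ==> r == 8; else branch requires ((r <= 1 || k < 6) ==> (2*p <= -4 ==> r == 8)) && ((!(r <= 1 || k < 6)) ==> (2*p <= -4 ==> r == 8)).
Before the if: ((r > 1 && k < -17) ==> (2*p <= -4 ==> r == 8)) && ((!(r > 1 && k < -17)) ==> (((r <= 1 || k < 6) ==> (2*p <= -4 ==> r == 8)) && ((!(r <= 1 || k < 6)) ==> (2*p <= -4 ==> r == 8))))
Before r := p + 2*p - 3: ((3*p > 4 && k < -17) ==> (2*p <= -4 ==> 3*p == 11)) && ((!(3*p > 4 && k < -17)) ==> (((3*p <= 4 || k < 6) ==> (2*p <= -4 ==> 3*p == 11)) && ((!(3*p <= 4 || k < 6)) ==> (2*p <= -4 ==> 3*p == 11))))
Answer: WP = ((3*p > 4 && k < -17) ==> (2*p <= -4 ==> 3*p == 11)) && ((!(3*p > 4 && k < -17)) ==> (((3*p <= 4 || k < 6) ==> (2*p <= -4 ==> 3*p == 11)) && ((!(3*p <= 4 || k < 6)) ==> (2*p <= -4 ==> 3*p == 11))))


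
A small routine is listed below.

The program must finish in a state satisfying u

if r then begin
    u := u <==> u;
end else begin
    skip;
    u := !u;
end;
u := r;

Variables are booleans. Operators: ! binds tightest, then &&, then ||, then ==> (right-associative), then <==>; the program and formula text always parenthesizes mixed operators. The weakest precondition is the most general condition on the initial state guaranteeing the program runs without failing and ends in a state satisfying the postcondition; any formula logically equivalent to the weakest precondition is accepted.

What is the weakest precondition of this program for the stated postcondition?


Working backward. After the program, u must hold.
Before u := r: r
Then branch requires r; else branch requires r.
Before the if: (!r) ==> r
Answer: WP = (!r) ==> r


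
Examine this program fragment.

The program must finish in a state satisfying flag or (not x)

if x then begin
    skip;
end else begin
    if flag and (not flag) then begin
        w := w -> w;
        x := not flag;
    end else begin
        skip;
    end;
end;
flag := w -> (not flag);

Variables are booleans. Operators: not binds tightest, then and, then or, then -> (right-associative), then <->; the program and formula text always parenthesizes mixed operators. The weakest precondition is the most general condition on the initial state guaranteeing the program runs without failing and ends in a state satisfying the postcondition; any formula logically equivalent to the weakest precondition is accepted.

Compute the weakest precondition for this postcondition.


Working backward. After the program, flag or (not x) must hold.
Before flag := w -> (not flag): (w -> (not flag)) or (not x)
Then branch requires (w -> (not flag)) or (not x); else branch requires (w -> (not flag)) or (not x).
Before the if: (x -> ((w -> (not flag)) or (not x))) and ((not x) -> ((w -> (not flag)) or (not x)))
Answer: WP = (x -> ((w -> (not flag)) or (not x))) and ((not x) -> ((w -> (not flag)) or (not x)))


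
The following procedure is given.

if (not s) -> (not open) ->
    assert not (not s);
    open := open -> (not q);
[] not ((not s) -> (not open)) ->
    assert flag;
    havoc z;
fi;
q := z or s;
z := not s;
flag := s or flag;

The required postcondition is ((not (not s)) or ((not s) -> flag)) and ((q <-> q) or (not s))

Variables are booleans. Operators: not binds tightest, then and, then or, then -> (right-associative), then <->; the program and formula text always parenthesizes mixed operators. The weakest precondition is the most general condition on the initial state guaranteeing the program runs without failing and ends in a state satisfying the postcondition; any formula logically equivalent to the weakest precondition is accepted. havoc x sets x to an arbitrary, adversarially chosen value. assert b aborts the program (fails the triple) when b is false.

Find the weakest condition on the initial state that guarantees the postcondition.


Working backward. After the program, the postcondition ((not (not s)) or ((not s) -> flag)) and ((q <-> q) or (not s)) must hold; in canonical form it is s or ((not s) -> flag).
Before flag := s or flag: s or ((not s) -> (s or flag))
Before z := not s: s or ((not s) -> (s or flag))
Before q := z or s: s or ((not s) -> (s or flag))
Then branch requires s and (s or ((not s) -> (s or flag))); else branch requires flag and (s or ((not s) -> (s or flag))).
Before the if: (((not s) -> (not open)) -> (s and (s or ((not s) -> (s or flag))))) and ((not ((not s) -> (not open))) -> (flag and (s or ((not s) -> (s or flag)))))
Answer: WP = (((not s) -> (not open)) -> (s and (s or ((not s) -> (s or flag))))) and ((not ((not s) -> (not open))) -> (flag and (s or ((not s) -> (s or flag)))))


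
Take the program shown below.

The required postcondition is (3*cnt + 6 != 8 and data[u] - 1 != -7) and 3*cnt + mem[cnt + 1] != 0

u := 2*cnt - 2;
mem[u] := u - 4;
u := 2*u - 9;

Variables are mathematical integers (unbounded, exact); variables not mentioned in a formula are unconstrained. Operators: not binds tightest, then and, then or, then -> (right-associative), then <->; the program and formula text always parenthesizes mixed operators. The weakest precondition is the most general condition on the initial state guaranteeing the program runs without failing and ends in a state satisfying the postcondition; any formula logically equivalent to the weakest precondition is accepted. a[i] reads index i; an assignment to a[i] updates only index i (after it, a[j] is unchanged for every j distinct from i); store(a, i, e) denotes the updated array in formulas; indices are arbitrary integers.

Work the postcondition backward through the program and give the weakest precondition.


Working backward. After the program, the postcondition (3*cnt + 6 != 8 and data[u] - 1 != -7) and 3*cnt + mem[cnt + 1] != 0 must hold; in canonical form it is 3*cnt != 2 and data[u] != -6 and mem[cnt + 1] + 3*cnt != 0.
Before u := 2*u - 9: 3*cnt != 2 and data[2*u - 9] != -6 and mem[cnt + 1] + 3*cnt != 0
Before mem[u] := u - 4: 3*cnt != 2 and data[2*u - 9] != -6 and store(mem, u, u - 4)[cnt + 1] + 3*cnt != 0
Before u := 2*cnt - 2: 3*cnt != 2 and data[4*cnt - 13] != -6 and store(mem, 2*cnt - 2, 2*cnt - 6)[cnt + 1] + 3*cnt != 0
Answer: WP = 3*cnt != 2 and data[4*cnt - 13] != -6 and store(mem, 2*cnt - 2, 2*cnt - 6)[cnt + 1] + 3*cnt != 0


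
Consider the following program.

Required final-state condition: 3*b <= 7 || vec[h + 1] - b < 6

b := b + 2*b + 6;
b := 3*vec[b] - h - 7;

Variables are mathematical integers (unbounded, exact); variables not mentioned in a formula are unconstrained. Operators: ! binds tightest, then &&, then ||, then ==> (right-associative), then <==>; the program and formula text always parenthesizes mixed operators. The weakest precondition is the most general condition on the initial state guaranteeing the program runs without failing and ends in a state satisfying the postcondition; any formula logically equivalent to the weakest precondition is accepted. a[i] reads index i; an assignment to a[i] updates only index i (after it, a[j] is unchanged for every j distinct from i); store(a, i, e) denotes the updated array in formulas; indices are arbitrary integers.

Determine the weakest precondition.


Working backward. After the program, the postcondition 3*b <= 7 || vec[h + 1] - b < 6 must hold; in canonical form it is 3*b <= 7 || vec[h + 1] < b + 6.
Before b := 3*vec[b] - h - 7: 9*vec[b] <= 3*h + 28 || vec[h + 1] + h < 3*vec[b] - 1
Before b := b + 2*b + 6: 9*vec[3*b + 6] <= 3*h + 28 || vec[h + 1] + h < 3*vec[3*b + 6] - 1
Answer: WP = 9*vec[3*b + 6] <= 3*h + 28 || vec[h + 1] + h < 3*vec[3*b + 6] - 1


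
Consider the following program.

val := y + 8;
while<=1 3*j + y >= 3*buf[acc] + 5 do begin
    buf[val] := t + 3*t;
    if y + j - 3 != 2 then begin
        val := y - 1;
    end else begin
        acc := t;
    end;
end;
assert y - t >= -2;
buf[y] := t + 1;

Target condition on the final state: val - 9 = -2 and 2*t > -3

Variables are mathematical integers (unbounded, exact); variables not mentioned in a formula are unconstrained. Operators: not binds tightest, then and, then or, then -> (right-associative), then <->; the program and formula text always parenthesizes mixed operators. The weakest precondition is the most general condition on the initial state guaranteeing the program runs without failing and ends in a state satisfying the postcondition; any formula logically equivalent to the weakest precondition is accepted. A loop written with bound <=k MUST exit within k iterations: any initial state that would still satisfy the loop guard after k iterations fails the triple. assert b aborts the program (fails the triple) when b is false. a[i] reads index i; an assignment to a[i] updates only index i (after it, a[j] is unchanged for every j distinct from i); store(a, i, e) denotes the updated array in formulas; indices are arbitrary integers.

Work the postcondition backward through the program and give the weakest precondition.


Working backward. After the program, the postcondition val - 9 = -2 and 2*t > -3 must hold; in canonical form it is val = 7 and 2*t > -3.
Before buf[y] := t + 1: val = 7 and 2*t > -3
Before assert y - t >= -2: y >= t - 2 and val = 7 and 2*t > -3
Before the loop (bound <=1), unroll the exhaustion recursion (WP_0 = exit-now case; WP_j = one more guarded iteration, up to j = 1):
  WP_0: (not (3*j + y >= 3*buf[acc] + 5)) and y >= t - 2 and val = 7 and 2*t > -3
  WP_1: (3*j + y >= 3*buf[acc] + 5 -> ((j + y != 5 -> ((not (3*j + y >= 3*store(buf, val, 4*t)[acc] + 5)) and y >= t - 2 and y = 8 and 2*t > -3)) and ((not (j + y != 5)) -> ((not (3*j + y >= 3*store(buf, val, 4*t)[t] + 5)) and y >= t - 2 and val = 7 and 2*t > -3)))) and ((not (3*j + y >= 3*buf[acc] + 5)) -> (y >= t - 2 and val = 7 and 2*t > -3))
So before the loop: (3*j + y >= 3*buf[acc] + 5 -> ((j + y != 5 -> ((not (3*j + y >= 3*store(buf, val, 4*t)[acc] + 5)) and y >= t - 2 and y = 8 and 2*t > -3)) and ((not (j + y != 5)) -> ((not (3*j + y >= 3*store(buf, val, 4*t)[t] + 5)) and y >= t - 2 and val = 7 and 2*t > -3)))) and ((not (3*j + y >= 3*buf[acc] + 5)) -> (y >= t - 2 and val = 7 and 2*t > -3))
Before val := y + 8: (3*j + y >= 3*buf[acc] + 5 -> ((j + y != 5 -> ((not (3*j + y >= 3*store(buf, y + 8, 4*t)[acc] + 5)) and y >= t - 2 and y = 8 and 2*t > -3)) and ((not (j + y != 5)) -> ((not (3*j + y >= 3*store(buf, y + 8, 4*t)[t] + 5)) and y >= t - 2 and y = -1 and 2*t > -3)))) and ((not (3*j + y >= 3*buf[acc] + 5)) -> (y >= t - 2 and y = -1 and 2*t > -3))
Answer: WP = (3*j + y >= 3*buf[acc] + 5 -> ((j + y != 5 -> ((not (3*j + y >= 3*store(buf, y + 8, 4*t)[acc] + 5)) and y >= t - 2 and y = 8 and 2*t > -3)) and ((not (j + y != 5)) -> ((not (3*j + y >= 3*store(buf, y + 8, 4*t)[t] + 5)) and y >= t - 2 and y = -1 and 2*t > -3)))) and ((not (3*j + y >= 3*buf[acc] + 5)) -> (y >= t - 2 and y = -1 and 2*t > -3))


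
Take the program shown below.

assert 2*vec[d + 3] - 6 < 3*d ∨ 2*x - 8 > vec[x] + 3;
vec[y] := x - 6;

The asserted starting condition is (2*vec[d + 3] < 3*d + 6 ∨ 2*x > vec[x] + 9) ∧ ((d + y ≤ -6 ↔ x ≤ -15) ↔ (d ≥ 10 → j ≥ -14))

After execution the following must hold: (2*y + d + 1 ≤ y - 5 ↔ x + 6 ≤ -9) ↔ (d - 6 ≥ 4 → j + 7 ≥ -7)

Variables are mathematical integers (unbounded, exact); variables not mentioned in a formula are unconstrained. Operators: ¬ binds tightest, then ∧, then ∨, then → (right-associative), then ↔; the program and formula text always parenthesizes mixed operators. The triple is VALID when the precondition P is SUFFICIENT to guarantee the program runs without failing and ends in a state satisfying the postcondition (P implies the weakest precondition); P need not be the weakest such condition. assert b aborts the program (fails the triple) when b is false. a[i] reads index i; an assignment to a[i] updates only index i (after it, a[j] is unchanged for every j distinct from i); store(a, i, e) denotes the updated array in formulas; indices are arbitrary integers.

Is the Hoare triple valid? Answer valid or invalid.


Working backward. After the program, the postcondition (2*y + d + 1 ≤ y - 5 ↔ x + 6 ≤ -9) ↔ (d - 6 ≥ 4 → j + 7 ≥ -7) must hold; in canonical form it is (d + y ≤ -6 ↔ x ≤ -15) ↔ (d ≥ 10 → j ≥ -14).
Before vec[y] := x - 6: (d + y ≤ -6 ↔ x ≤ -15) ↔ (d ≥ 10 → j ≥ -14)
Before assert 2*vec[d + 3] - 6 < 3*d ∨ 2*x - 8 > vec[x] + 3: (2*vec[d + 3] < 3*d + 6 ∨ 2*x > vec[x] + 11) ∧ ((d + y ≤ -6 ↔ x ≤ -15) ↔ (d ≥ 10 → j ≥ -14))
The weakest precondition is (2*vec[d + 3] < 3*d + 6 ∨ 2*x > vec[x] + 11) ∧ ((d + y ≤ -6 ↔ x ≤ -15) ↔ (d ≥ 10 → j ≥ -14)).
Check whether (2*vec[d + 3] < 3*d + 6 ∨ 2*x > vec[x] + 9) ∧ ((d + y ≤ -6 ↔ x ≤ -15) ↔ (d ≥ 10 → j ≥ -14)) implies it.
Countermodel: at the initial state d = 30430, j = -15, vec = {[0] = -10, [30433] = 45648, elsewhere -10}, x = 0, y = -30436, the precondition holds but the weakest precondition fails.
Answer: invalid


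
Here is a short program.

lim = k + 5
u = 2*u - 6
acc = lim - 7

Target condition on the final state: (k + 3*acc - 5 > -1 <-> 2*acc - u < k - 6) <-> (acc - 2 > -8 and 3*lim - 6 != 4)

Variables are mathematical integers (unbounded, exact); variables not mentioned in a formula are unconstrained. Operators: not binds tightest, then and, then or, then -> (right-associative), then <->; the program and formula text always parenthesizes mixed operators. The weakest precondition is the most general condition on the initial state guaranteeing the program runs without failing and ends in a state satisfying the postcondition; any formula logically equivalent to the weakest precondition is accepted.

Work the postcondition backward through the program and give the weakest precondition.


Working backward. After the program, the postcondition (k + 3*acc - 5 > -1 <-> 2*acc - u < k - 6) <-> (acc - 2 > -8 and 3*lim - 6 != 4) must hold; in canonical form it is (3*acc + k > 4 <-> 2*acc < k + u - 6) <-> (acc > -6 and 3*lim != 10).
Before acc := lim - 7: (k + 3*lim > 25 <-> 2*lim < k + u + 8) <-> (lim > 1 and 3*lim != 10)
Before u := 2*u - 6: (k + 3*lim > 25 <-> 2*lim < k + 2*u + 2) <-> (lim > 1 and 3*lim != 10)
Before lim := k + 5: (4*k > 10 <-> k < 2*u - 8) <-> (k > -4 and 3*k != -5)
Answer: WP = (4*k > 10 <-> k < 2*u - 8) <-> (k > -4 and 3*k != -5)


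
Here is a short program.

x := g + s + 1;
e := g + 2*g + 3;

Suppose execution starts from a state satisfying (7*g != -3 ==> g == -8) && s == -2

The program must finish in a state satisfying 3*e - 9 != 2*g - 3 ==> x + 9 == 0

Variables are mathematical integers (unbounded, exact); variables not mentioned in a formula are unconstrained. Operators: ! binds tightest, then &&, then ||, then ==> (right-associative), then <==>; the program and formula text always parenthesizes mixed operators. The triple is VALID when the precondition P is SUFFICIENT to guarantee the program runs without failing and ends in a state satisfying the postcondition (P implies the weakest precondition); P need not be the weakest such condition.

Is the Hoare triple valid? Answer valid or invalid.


Working backward. After the program, the postcondition 3*e - 9 != 2*g - 3 ==> x + 9 == 0 must hold; in canonical form it is 3*e != 2*g + 6 ==> x == -9.
Before e := g + 2*g + 3: 7*g != -3 ==> x == -9
Before x := g + s + 1: 7*g != -3 ==> g + s == -10
The weakest precondition is 7*g != -3 ==> g + s == -10.
Check whether (7*g != -3 ==> g == -8) && s == -2 implies it.
Every state satisfying the precondition satisfies the weakest precondition: the implication holds.
Answer: valid


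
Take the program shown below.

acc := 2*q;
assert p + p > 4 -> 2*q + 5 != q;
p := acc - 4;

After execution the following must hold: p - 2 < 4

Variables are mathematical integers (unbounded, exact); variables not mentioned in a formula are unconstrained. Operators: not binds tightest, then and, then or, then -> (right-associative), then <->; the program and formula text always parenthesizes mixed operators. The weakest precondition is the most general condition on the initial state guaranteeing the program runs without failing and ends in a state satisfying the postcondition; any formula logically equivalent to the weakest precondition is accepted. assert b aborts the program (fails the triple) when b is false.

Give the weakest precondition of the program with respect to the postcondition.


Working backward. After the program, the postcondition p - 2 < 4 must hold; in canonical form it is p < 6.
Before p := acc - 4: acc < 10
Before assert p + p > 4 -> 2*q + 5 != q: (2*p > 4 -> q != -5) and acc < 10
Before acc := 2*q: (2*p > 4 -> q != -5) and 2*q < 10
Answer: WP = (2*p > 4 -> q != -5) and 2*q < 10


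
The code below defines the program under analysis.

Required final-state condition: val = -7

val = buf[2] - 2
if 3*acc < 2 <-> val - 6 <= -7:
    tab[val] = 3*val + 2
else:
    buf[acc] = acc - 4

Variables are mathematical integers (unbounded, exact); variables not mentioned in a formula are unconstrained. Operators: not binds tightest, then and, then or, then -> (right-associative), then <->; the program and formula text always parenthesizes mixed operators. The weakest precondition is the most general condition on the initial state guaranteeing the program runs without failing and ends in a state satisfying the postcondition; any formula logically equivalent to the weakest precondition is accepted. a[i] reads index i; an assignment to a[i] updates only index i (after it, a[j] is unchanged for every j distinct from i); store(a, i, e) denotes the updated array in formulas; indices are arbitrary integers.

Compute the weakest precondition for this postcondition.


Working backward. After the program, val = -7 must hold.
Then branch requires val = -7; else branch requires val = -7.
Before the if: ((3*acc < 2 <-> val <= -1) -> val = -7) and ((not (3*acc < 2 <-> val <= -1)) -> val = -7)
Before val := buf[2] - 2: ((3*acc < 2 <-> buf[2] <= 1) -> buf[2] = -5) and ((not (3*acc < 2 <-> buf[2] <= 1)) -> buf[2] = -5)
Answer: WP = ((3*acc < 2 <-> buf[2] <= 1) -> buf[2] = -5) and ((not (3*acc < 2 <-> buf[2] <= 1)) -> buf[2] = -5)


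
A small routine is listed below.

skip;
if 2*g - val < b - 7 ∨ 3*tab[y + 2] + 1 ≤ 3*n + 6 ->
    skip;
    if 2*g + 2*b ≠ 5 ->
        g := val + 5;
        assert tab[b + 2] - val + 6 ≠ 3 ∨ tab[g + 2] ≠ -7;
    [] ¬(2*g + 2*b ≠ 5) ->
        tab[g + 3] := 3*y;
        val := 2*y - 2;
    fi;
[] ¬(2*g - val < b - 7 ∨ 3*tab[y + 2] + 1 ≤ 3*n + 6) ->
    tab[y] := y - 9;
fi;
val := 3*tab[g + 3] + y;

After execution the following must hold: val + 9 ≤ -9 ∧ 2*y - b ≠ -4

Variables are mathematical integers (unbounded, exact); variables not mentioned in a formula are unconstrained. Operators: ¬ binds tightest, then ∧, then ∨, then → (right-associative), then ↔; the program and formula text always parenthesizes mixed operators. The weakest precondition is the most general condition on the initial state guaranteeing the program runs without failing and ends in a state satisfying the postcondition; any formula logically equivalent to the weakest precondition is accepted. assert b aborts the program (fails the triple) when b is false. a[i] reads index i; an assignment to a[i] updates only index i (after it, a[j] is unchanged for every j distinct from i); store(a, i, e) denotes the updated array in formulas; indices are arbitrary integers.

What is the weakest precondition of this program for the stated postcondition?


Working backward. After the program, the postcondition val + 9 ≤ -9 ∧ 2*y - b ≠ -4 must hold; in canonical form it is val ≤ -18 ∧ 2*y ≠ b - 4.
Before val := 3*tab[g + 3] + y: 3*tab[g + 3] + y ≤ -18 ∧ 2*y ≠ b - 4
Then branch requires (2*b + 2*g ≠ 5 → ((tab[b + 2] ≠ val - 3 ∨ tab[val + 7] ≠ -7) ∧ 3*tab[val + 8] + y ≤ -18 ∧ 2*y ≠ b - 4)) ∧ ((¬(2*b + 2*g ≠ 5)) → (3*store(tab, g + 3, 3*y)[g + 3] + y ≤ -18 ∧ 2*y ≠ b - 4)); else branch requires 3*store(tab, y, y - 9)[g + 3] + y ≤ -18 ∧ 2*y ≠ b - 4.
Before the if: ((2*g < b + val - 7 ∨ 3*tab[y + 2] ≤ 3*n + 5) → ((2*b + 2*g ≠ 5 → ((tab[b + 2] ≠ val - 3 ∨ tab[val + 7] ≠ -7) ∧ 3*tab[val + 8] + y ≤ -18 ∧ 2*y ≠ b - 4)) ∧ ((¬(2*b + 2*g ≠ 5)) → (3*store(tab, g + 3, 3*y)[g + 3] + y ≤ -18 ∧ 2*y ≠ b - 4)))) ∧ ((¬(2*g < b + val - 7 ∨ 3*tab[y + 2] ≤ 3*n + 5)) → (3*store(tab, y, y - 9)[g + 3] + y ≤ -18 ∧ 2*y ≠ b - 4))
Before skip: ((2*g < b + val - 7 ∨ 3*tab[y + 2] ≤ 3*n + 5) → ((2*b + 2*g ≠ 5 → ((tab[b + 2] ≠ val - 3 ∨ tab[val + 7] ≠ -7) ∧ 3*tab[val + 8] + y ≤ -18 ∧ 2*y ≠ b - 4)) ∧ ((¬(2*b + 2*g ≠ 5)) → (3*store(tab, g + 3, 3*y)[g + 3] + y ≤ -18 ∧ 2*y ≠ b - 4)))) ∧ ((¬(2*g < b + val - 7 ∨ 3*tab[y + 2] ≤ 3*n + 5)) → (3*store(tab, y, y - 9)[g + 3] + y ≤ -18 ∧ 2*y ≠ b - 4))
Answer: WP = ((2*g < b + val - 7 ∨ 3*tab[y + 2] ≤ 3*n + 5) → ((2*b + 2*g ≠ 5 → ((tab[b + 2] ≠ val - 3 ∨ tab[val + 7] ≠ -7) ∧ 3*tab[val + 8] + y ≤ -18 ∧ 2*y ≠ b - 4)) ∧ ((¬(2*b + 2*g ≠ 5)) → (3*store(tab, g + 3, 3*y)[g + 3] + y ≤ -18 ∧ 2*y ≠ b - 4)))) ∧ ((¬(2*g < b + val - 7 ∨ 3*tab[y + 2] ≤ 3*n + 5)) → (3*store(tab, y, y - 9)[g + 3] + y ≤ -18 ∧ 2*y ≠ b - 4))


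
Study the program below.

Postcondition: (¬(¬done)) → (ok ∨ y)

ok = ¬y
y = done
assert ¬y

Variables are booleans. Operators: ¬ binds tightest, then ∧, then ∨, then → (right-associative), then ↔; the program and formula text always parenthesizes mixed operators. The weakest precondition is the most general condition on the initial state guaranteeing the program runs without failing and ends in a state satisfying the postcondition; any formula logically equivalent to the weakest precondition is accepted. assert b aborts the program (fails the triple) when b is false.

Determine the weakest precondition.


Working backward. After the program, the postcondition (¬(¬done)) → (ok ∨ y) must hold; in canonical form it is done → (ok ∨ y).
Before assert ¬y: (¬y) ∧ (done → (ok ∨ y))
Before y := done: (¬done) ∧ (done → (ok ∨ done))
Before ok := ¬y: (¬done) ∧ (done → ((¬y) ∨ done))
Answer: WP = (¬done) ∧ (done → ((¬y) ∨ done))


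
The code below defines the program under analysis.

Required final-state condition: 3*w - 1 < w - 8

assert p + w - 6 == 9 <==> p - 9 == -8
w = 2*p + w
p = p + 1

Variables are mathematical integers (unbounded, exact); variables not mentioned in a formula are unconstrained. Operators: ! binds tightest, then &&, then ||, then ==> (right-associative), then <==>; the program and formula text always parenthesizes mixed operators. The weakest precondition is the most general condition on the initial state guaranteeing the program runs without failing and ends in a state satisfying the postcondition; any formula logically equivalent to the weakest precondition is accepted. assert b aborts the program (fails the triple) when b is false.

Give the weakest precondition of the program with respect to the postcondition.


Working backward. After the program, the postcondition 3*w - 1 < w - 8 must hold; in canonical form it is 2*w < -7.
Before p := p + 1: 2*w < -7
Before w := 2*p + w: 4*p + 2*w < -7
Before assert p + w - 6 == 9 <==> p - 9 == -8: (p + w == 15 <==> p == 1) && 4*p + 2*w < -7
Answer: WP = (p + w == 15 <==> p == 1) && 4*p + 2*w < -7


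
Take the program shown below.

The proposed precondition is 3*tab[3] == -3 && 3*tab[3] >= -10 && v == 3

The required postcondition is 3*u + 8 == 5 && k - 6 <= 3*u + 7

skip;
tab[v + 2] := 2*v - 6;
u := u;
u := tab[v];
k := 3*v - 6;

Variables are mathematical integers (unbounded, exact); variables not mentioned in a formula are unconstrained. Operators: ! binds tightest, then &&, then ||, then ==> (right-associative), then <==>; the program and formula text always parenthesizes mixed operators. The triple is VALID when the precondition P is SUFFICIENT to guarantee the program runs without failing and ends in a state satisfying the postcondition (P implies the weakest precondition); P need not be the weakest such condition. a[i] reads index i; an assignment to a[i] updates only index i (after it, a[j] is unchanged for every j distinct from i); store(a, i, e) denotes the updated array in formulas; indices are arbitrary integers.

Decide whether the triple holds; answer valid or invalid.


Working backward. After the program, the postcondition 3*u + 8 == 5 && k - 6 <= 3*u + 7 must hold; in canonical form it is 3*u == -3 && k <= 3*u + 13.
Before k := 3*v - 6: 3*u == -3 && 3*v <= 3*u + 19
Before u := tab[v]: 3*tab[v] == -3 && 3*v <= 3*tab[v] + 19
Before u := u: 3*tab[v] == -3 && 3*v <= 3*tab[v] + 19
Before tab[v + 2] := 2*v - 6: 3*store(tab, v + 2, 2*v - 6)[v] == -3 && 3*v <= 3*store(tab, v + 2, 2*v - 6)[v] + 19
Before skip: 3*store(tab, v + 2, 2*v - 6)[v] == -3 && 3*v <= 3*store(tab, v + 2, 2*v - 6)[v] + 19
The weakest precondition is 3*store(tab, v + 2, 2*v - 6)[v] == -3 && 3*v <= 3*store(tab, v + 2, 2*v - 6)[v] + 19.
Check whether 3*tab[3] == -3 && 3*tab[3] >= -10 && v == 3 implies it.
Every state satisfying the precondition satisfies the weakest precondition: the implication holds.
Answer: valid


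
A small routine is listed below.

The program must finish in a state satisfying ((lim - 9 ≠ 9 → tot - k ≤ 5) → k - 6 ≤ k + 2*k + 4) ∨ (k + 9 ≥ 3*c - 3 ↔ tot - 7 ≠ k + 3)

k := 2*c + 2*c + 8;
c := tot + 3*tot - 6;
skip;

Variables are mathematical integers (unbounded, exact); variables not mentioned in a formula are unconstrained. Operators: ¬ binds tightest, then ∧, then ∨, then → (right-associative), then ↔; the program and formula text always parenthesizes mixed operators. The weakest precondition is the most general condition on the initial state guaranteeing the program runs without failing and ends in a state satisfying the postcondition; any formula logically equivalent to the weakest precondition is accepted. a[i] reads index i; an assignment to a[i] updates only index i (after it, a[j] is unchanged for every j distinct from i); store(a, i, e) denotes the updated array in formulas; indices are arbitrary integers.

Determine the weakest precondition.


Working backward. After the program, the postcondition ((lim - 9 ≠ 9 → tot - k ≤ 5) → k - 6 ≤ k + 2*k + 4) ∨ (k + 9 ≥ 3*c - 3 ↔ tot - 7 ≠ k + 3) must hold; in canonical form it is ((lim ≠ 18 → tot ≤ k + 5) → 2*k ≥ -10) ∨ (k ≥ 3*c - 12 ↔ tot ≠ k + 10).
Before skip: ((lim ≠ 18 → tot ≤ k + 5) → 2*k ≥ -10) ∨ (k ≥ 3*c - 12 ↔ tot ≠ k + 10)
Before c := tot + 3*tot - 6: ((lim ≠ 18 → tot ≤ k + 5) → 2*k ≥ -10) ∨ (k ≥ 12*tot - 30 ↔ tot ≠ k + 10)
Before k := 2*c + 2*c + 8: ((lim ≠ 18 → tot ≤ 4*c + 13) → 8*c ≥ -26) ∨ (4*c ≥ 12*tot - 38 ↔ tot ≠ 4*c + 18)
Answer: WP = ((lim ≠ 18 → tot ≤ 4*c + 13) → 8*c ≥ -26) ∨ (4*c ≥ 12*tot - 38 ↔ tot ≠ 4*c + 18)


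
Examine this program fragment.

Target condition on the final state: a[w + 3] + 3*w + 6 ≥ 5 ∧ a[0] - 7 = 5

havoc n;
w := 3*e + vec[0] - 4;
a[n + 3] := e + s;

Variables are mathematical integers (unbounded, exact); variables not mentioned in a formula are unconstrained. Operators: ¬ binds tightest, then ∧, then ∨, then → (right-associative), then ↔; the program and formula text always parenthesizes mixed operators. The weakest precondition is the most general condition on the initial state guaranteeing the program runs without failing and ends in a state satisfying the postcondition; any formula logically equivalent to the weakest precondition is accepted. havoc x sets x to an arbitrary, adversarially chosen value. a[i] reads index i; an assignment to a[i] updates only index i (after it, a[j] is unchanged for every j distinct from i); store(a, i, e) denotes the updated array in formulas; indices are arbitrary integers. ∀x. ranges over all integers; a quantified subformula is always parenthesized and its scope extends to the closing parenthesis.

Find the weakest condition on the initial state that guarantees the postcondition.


Working backward. After the program, the postcondition a[w + 3] + 3*w + 6 ≥ 5 ∧ a[0] - 7 = 5 must hold; in canonical form it is a[w + 3] + 3*w ≥ -1 ∧ a[0] = 12.
Before a[n + 3] := e + s: store(a, n + 3, e + s)[w + 3] + 3*w ≥ -1 ∧ store(a, n + 3, e + s)[0] = 12
Before w := 3*e + vec[0] - 4: 3*vec[0] + store(a, n + 3, e + s)[vec[0] + 3*e - 1] + 9*e ≥ 11 ∧ store(a, n + 3, e + s)[0] = 12
Before havoc n: ∀n_1. (3*vec[0] + store(a, n_1 + 3, e + s)[vec[0] + 3*e - 1] + 9*e ≥ 11 ∧ store(a, n_1 + 3, e + s)[0] = 12)
Answer: WP = ∀n_1. (3*vec[0] + store(a, n_1 + 3, e + s)[vec[0] + 3*e - 1] + 9*e ≥ 11 ∧ store(a, n_1 + 3, e + s)[0] = 12)


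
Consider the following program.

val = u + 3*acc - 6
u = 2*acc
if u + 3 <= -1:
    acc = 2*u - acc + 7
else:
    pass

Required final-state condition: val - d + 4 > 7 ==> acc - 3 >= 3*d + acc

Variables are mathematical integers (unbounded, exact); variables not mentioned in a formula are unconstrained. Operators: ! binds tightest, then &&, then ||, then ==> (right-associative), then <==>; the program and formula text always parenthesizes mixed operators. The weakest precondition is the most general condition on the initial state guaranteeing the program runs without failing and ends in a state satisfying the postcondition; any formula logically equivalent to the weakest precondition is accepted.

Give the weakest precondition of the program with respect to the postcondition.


Working backward. After the program, the postcondition val - d + 4 > 7 ==> acc - 3 >= 3*d + acc must hold; in canonical form it is val > d + 3 ==> 3*d <= -3.
Then branch requires val > d + 3 ==> 3*d <= -3; else branch requires val > d + 3 ==> 3*d <= -3.
Before the if: (u <= -4 ==> (val > d + 3 ==> 3*d <= -3)) && ((!(u <= -4)) ==> (val > d + 3 ==> 3*d <= -3))
Before u := 2*acc: (2*acc <= -4 ==> (val > d + 3 ==> 3*d <= -3)) && ((!(2*acc <= -4)) ==> (val > d + 3 ==> 3*d <= -3))
Before val := u + 3*acc - 6: (2*acc <= -4 ==> (3*acc + u > d + 9 ==> 3*d <= -3)) && ((!(2*acc <= -4)) ==> (3*acc + u > d + 9 ==> 3*d <= -3))
Answer: WP = (2*acc <= -4 ==> (3*acc + u > d + 9 ==> 3*d <= -3)) && ((!(2*acc <= -4)) ==> (3*acc + u > d + 9 ==> 3*d <= -3))


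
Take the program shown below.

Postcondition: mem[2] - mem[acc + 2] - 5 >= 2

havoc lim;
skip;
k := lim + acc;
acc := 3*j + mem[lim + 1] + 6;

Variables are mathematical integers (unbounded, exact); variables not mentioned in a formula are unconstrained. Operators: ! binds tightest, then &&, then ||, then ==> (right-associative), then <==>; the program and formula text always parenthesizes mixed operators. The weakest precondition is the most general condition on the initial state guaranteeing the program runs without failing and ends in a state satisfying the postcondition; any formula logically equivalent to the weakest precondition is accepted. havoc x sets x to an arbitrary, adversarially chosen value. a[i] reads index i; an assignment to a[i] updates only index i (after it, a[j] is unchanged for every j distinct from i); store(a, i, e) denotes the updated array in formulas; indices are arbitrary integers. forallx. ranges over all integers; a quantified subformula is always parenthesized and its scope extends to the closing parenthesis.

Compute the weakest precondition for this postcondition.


Working backward. After the program, the postcondition mem[2] - mem[acc + 2] - 5 >= 2 must hold; in canonical form it is mem[2] >= mem[acc + 2] + 7.
Before acc := 3*j + mem[lim + 1] + 6: mem[2] >= mem[mem[lim + 1] + 3*j + 8] + 7
Before k := lim + acc: mem[2] >= mem[mem[lim + 1] + 3*j + 8] + 7
Before skip: mem[2] >= mem[mem[lim + 1] + 3*j + 8] + 7
Before havoc lim: forall lim_1. mem[2] >= mem[mem[lim_1 + 1] + 3*j + 8] + 7
Answer: WP = forall lim_1. mem[2] >= mem[mem[lim_1 + 1] + 3*j + 8] + 7


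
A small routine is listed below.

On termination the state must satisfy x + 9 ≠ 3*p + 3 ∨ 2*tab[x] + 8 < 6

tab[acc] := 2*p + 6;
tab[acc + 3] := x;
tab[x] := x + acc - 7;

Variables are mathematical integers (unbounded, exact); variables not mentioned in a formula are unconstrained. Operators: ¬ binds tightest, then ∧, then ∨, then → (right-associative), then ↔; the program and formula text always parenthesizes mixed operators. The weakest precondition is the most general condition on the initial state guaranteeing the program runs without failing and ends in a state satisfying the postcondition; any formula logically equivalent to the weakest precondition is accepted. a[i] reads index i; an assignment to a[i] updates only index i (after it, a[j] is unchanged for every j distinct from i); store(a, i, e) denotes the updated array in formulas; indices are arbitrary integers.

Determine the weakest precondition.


Working backward. After the program, the postcondition x + 9 ≠ 3*p + 3 ∨ 2*tab[x] + 8 < 6 must hold; in canonical form it is x ≠ 3*p - 6 ∨ 2*tab[x] < -2.
Before tab[x] := x + acc - 7: x ≠ 3*p - 6 ∨ 2*store(tab, x, acc + x - 7)[x] < -2
Before tab[acc + 3] := x: x ≠ 3*p - 6 ∨ 2*store(store(tab, acc + 3, x), x, acc + x - 7)[x] < -2
Before tab[acc] := 2*p + 6: x ≠ 3*p - 6 ∨ 2*store(store(store(tab, acc, 2*p + 6), acc + 3, x), x, acc + x - 7)[x] < -2
Answer: WP = x ≠ 3*p - 6 ∨ 2*store(store(store(tab, acc, 2*p + 6), acc + 3, x), x, acc + x - 7)[x] < -2


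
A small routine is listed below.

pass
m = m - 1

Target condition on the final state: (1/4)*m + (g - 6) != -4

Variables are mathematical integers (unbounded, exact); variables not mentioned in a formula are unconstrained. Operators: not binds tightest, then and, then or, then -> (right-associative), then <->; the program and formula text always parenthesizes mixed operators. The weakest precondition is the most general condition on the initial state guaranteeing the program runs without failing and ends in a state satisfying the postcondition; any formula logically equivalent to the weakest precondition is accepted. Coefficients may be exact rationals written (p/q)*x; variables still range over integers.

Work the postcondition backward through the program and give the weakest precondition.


Working backward. After the program, the postcondition (1/4)*m + (g - 6) != -4 must hold; in canonical form it is g + (1/4)*m != 2.
Before m := m - 1: g + (1/4)*m != 9/4
Before skip: g + (1/4)*m != 9/4
Answer: WP = g + (1/4)*m != 9/4


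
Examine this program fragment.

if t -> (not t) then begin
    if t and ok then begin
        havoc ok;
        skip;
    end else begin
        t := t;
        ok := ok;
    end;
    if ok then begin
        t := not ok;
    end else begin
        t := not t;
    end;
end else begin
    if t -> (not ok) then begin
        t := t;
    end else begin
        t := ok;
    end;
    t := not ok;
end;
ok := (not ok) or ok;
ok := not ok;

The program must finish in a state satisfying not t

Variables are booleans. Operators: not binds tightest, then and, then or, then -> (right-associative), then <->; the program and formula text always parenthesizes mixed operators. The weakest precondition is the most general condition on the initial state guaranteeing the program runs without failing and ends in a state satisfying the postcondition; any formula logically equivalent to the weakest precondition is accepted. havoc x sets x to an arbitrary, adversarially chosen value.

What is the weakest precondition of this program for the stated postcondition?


Working backward. After the program, not t must hold.
Before ok := not ok: not t
Before ok := (not ok) or ok: not t
Then branch requires ((t and ok) -> t) and ((not (t and ok)) -> ((not ok) -> t)); else branch requires ((t -> (not ok)) -> ok) and ((not (t -> (not ok))) -> ok).
Before the if: ((t -> (not t)) -> (((t and ok) -> t) and ((not (t and ok)) -> ((not ok) -> t)))) and ((not (t -> (not t))) -> (((t -> (not ok)) -> ok) and ((not (t -> (not ok))) -> ok)))
Answer: WP = ((t -> (not t)) -> (((t and ok) -> t) and ((not (t and ok)) -> ((not ok) -> t)))) and ((not (t -> (not t))) -> (((t -> (not ok)) -> ok) and ((not (t -> (not ok))) -> ok)))


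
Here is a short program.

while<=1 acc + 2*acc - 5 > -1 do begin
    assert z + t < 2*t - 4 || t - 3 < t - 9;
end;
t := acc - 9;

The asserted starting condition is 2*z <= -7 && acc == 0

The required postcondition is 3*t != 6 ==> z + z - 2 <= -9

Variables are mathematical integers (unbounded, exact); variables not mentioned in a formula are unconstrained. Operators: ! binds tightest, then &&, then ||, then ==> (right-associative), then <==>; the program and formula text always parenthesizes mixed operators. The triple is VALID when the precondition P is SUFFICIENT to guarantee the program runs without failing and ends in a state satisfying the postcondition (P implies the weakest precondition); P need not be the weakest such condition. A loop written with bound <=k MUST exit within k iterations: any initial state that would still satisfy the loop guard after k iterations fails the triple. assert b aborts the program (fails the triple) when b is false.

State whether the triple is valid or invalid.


Working backward. After the program, the postcondition 3*t != 6 ==> z + z - 2 <= -9 must hold; in canonical form it is 3*t != 6 ==> 2*z <= -7.
Before t := acc - 9: 3*acc != 33 ==> 2*z <= -7
Before the loop (bound <=1), unroll the exhaustion recursion (WP_0 = exit-now case; WP_j = one more guarded iteration, up to j = 1):
  WP_0: (!(3*acc > 4)) && (3*acc != 33 ==> 2*z <= -7)
  WP_1: (3*acc > 4 ==> (z < t - 4 && (!(3*acc > 4)) && (3*acc != 33 ==> 2*z <= -7))) && ((!(3*acc > 4)) ==> (3*acc != 33 ==> 2*z <= -7))
So before the loop: (3*acc > 4 ==> (z < t - 4 && (!(3*acc > 4)) && (3*acc != 33 ==> 2*z <= -7))) && ((!(3*acc > 4)) ==> (3*acc != 33 ==> 2*z <= -7))
The weakest precondition is (3*acc > 4 ==> (z < t - 4 && (!(3*acc > 4)) && (3*acc != 33 ==> 2*z <= -7))) && ((!(3*acc > 4)) ==> (3*acc != 33 ==> 2*z <= -7)).
Check whether 2*z <= -7 && acc == 0 implies it.
Every state satisfying the precondition satisfies the weakest precondition: the implication holds.
Answer: valid


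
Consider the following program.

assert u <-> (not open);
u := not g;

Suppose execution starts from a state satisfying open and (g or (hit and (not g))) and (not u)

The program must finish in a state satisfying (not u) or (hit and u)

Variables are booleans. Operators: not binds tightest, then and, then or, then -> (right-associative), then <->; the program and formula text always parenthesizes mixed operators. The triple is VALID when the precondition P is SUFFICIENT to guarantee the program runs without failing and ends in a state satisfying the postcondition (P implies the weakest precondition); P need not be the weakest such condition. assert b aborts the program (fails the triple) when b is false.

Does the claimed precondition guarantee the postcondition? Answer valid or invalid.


Working backward. After the program, (not u) or (hit and u) must hold.
Before u := not g: g or (hit and (not g))
Before assert u <-> (not open): (u <-> (not open)) and (g or (hit and (not g)))
The weakest precondition is (u <-> (not open)) and (g or (hit and (not g))).
Check whether open and (g or (hit and (not g))) and (not u) implies it.
Every state satisfying the precondition satisfies the weakest precondition: the implication holds.
Answer: valid
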